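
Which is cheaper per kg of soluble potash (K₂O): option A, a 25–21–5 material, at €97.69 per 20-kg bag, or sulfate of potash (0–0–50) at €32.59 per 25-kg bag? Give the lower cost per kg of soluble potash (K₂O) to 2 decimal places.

€2.61 per kg K₂O (sulfate of potash)

option A: K₂O per bag = 20 × 5% = 1 kg; cost = 97.69 / 1 = €97.6900/kg K₂O.
sulfate of potash: K₂O per bag = 25 × 50% = 12.5 kg; cost = 32.59 / 12.5 = €2.6072/kg K₂O.
sulfate of potash is cheaper.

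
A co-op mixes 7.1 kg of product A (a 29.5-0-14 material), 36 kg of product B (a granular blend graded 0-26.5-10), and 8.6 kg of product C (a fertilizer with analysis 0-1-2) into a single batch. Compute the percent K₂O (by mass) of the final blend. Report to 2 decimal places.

Total mass = 7.1 + 36 + 8.6 = 51.7 kg.
K₂O mass = 14%×7.1 + 10%×36 + 2%×8.6 = 4.766 kg.
% K₂O = 4.766 / 51.7 = 9.21857%.

9.22% K₂O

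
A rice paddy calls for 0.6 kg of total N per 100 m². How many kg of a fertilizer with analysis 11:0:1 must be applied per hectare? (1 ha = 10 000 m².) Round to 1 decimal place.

545.5 kg of product per hectare

Product per 100 m² = 0.6 / 11% = 5.45455 kg.
Convert to per hectare: 5.45455 × 100 = 545.455 kg.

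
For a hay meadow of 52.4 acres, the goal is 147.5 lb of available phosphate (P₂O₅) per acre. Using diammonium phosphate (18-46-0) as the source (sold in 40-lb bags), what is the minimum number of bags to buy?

421 bags

Product per acre = 147.5 / 46% = 320.652 lb.
Total product = 320.652 × 52.4 = 16802.2 lb.
Bags = ⌈16802.2 / 40⌉ = 421.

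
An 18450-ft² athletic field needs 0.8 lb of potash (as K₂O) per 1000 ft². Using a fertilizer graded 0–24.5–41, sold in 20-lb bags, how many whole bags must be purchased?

Product per 1000 ft² = 0.8 / 41% = 1.95122 lb.
Total product = 1.95122 × 18450 / 1000 = 36 lb.
Bags = ⌈36 / 20⌉ = 2.

2 bags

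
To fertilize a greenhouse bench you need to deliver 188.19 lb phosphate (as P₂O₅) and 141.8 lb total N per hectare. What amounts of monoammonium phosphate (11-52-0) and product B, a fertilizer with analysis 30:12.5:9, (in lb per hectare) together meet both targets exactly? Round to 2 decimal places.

Per-hectare balance (a = monoammonium phosphate, b = product B):
P₂O₅: 0.52·a + 0.125·b = 188.19
N: 0.11·a + 0.3·b = 141.8
Eliminate a: (row1) − 0.52/0.11·(row2) → -1.29318·b = -482.137, so b = 372.8302.
Back-substitute: a = (188.19 − 0.125·372.8302) / 0.52 = 272.281.

272.28 lb monoammonium phosphate, 372.83 lb product B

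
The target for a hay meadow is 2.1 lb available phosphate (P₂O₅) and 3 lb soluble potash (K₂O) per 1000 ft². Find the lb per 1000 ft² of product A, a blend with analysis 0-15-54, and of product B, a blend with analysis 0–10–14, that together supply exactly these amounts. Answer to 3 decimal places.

0.182 lb product A, 20.727 lb product B

Let a = lb of product A, b = lb of product B (per 1000 ft²).
P₂O₅: 0.15·a + 0.1·b = 2.1
K₂O: 0.54·a + 0.14·b = 3
Solving simultaneously: a = 0.181818, b = 20.7273.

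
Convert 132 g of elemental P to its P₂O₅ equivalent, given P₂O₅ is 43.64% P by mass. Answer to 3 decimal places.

P₂O₅ = 132 / 0.4364 = 302.4748 g.

302.475 g P₂O₅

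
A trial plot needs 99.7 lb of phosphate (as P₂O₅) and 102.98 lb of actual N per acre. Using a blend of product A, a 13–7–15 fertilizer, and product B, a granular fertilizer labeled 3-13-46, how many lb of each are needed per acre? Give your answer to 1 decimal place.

With a, b = lb per acre of product A and product B:
P₂O₅: 0.07·a + 0.13·b = 99.7
N: 0.13·a + 0.03·b = 102.98
Eliminate b: (row1) − 0.13/0.03·(row2) → -0.493333·a = -346.547, so a = 702.459.
Then b = (102.98 − 0.13·702.459) / 0.03 = 388.676.

702.5 lb product A, 388.7 lb product B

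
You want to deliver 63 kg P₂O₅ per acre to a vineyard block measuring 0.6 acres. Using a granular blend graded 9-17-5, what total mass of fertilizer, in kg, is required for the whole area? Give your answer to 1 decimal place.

222.4 kg

Product per acre = 63 / 17% = 370.588 kg.
Total product = 370.588 × 0.6 = 222.353 kg.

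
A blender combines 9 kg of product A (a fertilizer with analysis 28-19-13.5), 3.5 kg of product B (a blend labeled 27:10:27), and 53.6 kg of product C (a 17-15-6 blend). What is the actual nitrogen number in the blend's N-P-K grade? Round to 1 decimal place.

Total mass = 9 + 3.5 + 53.6 = 66.1 kg.
N mass = 28%×9 + 27%×3.5 + 17%×53.6 = 12.577 kg.
% N = 12.577 / 66.1 = 19.0272%.

19.0% N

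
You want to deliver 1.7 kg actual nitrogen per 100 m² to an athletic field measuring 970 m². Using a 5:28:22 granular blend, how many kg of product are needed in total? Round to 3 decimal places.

329.800 kg

Product per 100 m² = 1.7 / 5% = 34 kg.
Total product = 34 × 970 / 100 = 329.8 kg.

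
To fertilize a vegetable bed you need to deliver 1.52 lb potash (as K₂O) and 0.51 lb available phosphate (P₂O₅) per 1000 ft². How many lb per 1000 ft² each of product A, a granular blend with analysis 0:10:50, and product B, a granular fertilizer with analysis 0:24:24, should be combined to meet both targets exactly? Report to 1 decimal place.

2.5 lb product A, 1.1 lb product B

Let a = lb of product A, b = lb of product B (per 1000 ft²).
K₂O: 0.5·a + 0.24·b = 1.52
P₂O₅: 0.1·a + 0.24·b = 0.51
From row1: a = (1.52 − 0.24·b) / 0.5.
Into row2: 0.1·(1.52 − 0.24·b)/0.5 + 0.24·b = 0.51 → b = 1.07292, a = 2.525.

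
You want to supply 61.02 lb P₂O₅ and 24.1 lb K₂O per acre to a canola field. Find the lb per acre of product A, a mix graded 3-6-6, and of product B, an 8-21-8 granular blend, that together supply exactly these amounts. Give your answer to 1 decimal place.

23.0 lb product A, 284.0 lb product B

With a, b = lb per acre of product A and product B:
P₂O₅: 0.06·a + 0.21·b = 61.02
K₂O: 0.06·a + 0.08·b = 24.1
Solving simultaneously: a = 23, b = 284.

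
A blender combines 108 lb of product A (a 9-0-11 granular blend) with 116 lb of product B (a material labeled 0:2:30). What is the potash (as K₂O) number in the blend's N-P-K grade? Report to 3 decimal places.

20.839% K₂O

Total mass = 108 + 116 = 224 lb.
K₂O mass = 11%×108 + 30%×116 = 46.68 lb.
% K₂O = 46.68 / 224 = 20.8393%.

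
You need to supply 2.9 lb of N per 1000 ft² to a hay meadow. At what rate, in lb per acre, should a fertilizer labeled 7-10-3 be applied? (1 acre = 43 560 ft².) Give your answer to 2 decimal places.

Product per 1000 ft² = 2.9 / 7% = 41.4286 lb.
Convert to per acre: 41.4286 × 43.56 = 1804.629 lb.

1804.63 lb of product per acre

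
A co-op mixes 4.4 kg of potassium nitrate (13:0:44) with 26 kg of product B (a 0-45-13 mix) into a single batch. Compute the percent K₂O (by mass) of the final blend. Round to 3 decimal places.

Total mass = 4.4 + 26 = 30.4 kg.
K₂O mass = 44%×4.4 + 13%×26 = 5.316 kg.
% K₂O = 5.316 / 30.4 = 17.4868%.

17.487% K₂O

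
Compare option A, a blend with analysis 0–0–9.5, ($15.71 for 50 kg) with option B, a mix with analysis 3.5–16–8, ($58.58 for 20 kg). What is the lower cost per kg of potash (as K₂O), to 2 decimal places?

option A: K₂O per bag = 50 × 9.5% = 4.75 kg; cost = 15.71 / 4.75 = $3.3074/kg K₂O.
option B: K₂O per bag = 20 × 8% = 1.6 kg; cost = 58.58 / 1.6 = $36.6125/kg K₂O.
option A is cheaper.

$3.31 per kg K₂O (option A)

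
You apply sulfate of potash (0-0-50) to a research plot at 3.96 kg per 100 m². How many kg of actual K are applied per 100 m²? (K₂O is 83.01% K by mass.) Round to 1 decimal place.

K₂O per 100 m² = 3.96 × 50% = 1.98 kg.
Elemental K = 1.98 × 0.8301 = 1.6436 kg per 100 m².

1.6 kg K per hundred sq m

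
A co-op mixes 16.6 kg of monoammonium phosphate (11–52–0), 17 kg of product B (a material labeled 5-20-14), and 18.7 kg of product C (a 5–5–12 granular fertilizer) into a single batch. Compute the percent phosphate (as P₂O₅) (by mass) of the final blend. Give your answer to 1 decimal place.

24.8% P₂O₅

Total mass = 16.6 + 17 + 18.7 = 52.3 kg.
P₂O₅ mass = 52%×16.6 + 20%×17 + 5%×18.7 = 12.967 kg.
% P₂O₅ = 12.967 / 52.3 = 24.7935%.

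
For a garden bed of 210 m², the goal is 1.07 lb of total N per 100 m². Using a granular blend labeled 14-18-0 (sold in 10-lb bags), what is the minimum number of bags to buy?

Product per 100 m² = 1.07 / 14% = 7.64286 lb.
Total product = 7.64286 × 210 / 100 = 16.05 lb.
Bags = ⌈16.05 / 10⌉ = 2.

2 bags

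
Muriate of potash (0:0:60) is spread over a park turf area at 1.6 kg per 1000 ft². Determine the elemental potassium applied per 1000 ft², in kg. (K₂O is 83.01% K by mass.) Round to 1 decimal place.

K₂O per 1000 ft² = 1.6 × 60% = 0.96 kg.
Elemental K = 0.96 × 0.8301 = 0.796896 kg per 1000 ft².

0.8 kg K per thousand sq ft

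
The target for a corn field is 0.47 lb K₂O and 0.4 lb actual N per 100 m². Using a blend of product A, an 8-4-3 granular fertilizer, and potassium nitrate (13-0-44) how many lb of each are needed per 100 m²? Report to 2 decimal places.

3.67 lb product A, 0.82 lb potassium nitrate

Let a = lb of product A, b = lb of potassium nitrate (per 100 m²).
K₂O: 0.03·a + 0.44·b = 0.47
N: 0.08·a + 0.13·b = 0.4
Solving simultaneously: a = 3.67093, b = 0.817891.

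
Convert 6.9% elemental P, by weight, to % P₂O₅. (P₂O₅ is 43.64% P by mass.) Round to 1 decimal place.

%P₂O₅ = 6.9 / 0.4364 = 15.8112%.

15.8% P₂O₅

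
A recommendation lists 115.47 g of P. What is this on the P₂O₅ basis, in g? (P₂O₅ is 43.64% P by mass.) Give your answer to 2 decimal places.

P₂O₅ = 115.47 / 0.4364 = 264.597 g.

264.60 g P₂O₅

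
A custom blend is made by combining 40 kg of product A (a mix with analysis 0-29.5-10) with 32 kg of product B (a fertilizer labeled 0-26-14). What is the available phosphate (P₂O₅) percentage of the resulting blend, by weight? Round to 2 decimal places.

27.94% P₂O₅

Total mass = 40 + 32 = 72 kg.
P₂O₅ mass = 29.5%×40 + 26%×32 = 20.12 kg.
% P₂O₅ = 20.12 / 72 = 27.9444%.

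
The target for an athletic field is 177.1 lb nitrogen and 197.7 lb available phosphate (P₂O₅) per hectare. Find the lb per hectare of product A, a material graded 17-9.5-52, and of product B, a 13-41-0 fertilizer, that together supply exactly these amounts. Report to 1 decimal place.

818.0 lb product A, 292.7 lb product B

With a, b = lb per hectare of product A and product B:
N: 0.17·a + 0.13·b = 177.1
P₂O₅: 0.095·a + 0.41·b = 197.7
Eliminate b: (row1) − 0.13/0.41·(row2) → 0.139878·a = 114.415, so a = 817.96.
Then b = (197.7 − 0.095·817.96) / 0.41 = 292.668.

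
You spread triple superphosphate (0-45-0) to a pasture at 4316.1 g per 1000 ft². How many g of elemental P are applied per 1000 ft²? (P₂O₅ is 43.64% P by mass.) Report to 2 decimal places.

847.60 g P per thousand sq ft

P₂O₅ per 1000 ft² = 4316.1 × 45% = 1942.25 g.
Elemental P = 1942.25 × 0.4364 = 847.596 g per 1000 ft².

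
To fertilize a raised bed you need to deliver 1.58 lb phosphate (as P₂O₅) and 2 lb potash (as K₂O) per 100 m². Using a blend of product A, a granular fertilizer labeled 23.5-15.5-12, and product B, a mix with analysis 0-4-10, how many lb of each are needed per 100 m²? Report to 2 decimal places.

Let a = lb of product A, b = lb of product B (per 100 m²).
P₂O₅: 0.155·a + 0.04·b = 1.58
K₂O: 0.12·a + 0.1·b = 2
Eliminate a: (row1) − 0.155/0.12·(row2) → -0.0891667·b = -1.00333, so b = 11.2523.
Back-substitute: a = (1.58 − 0.04·11.2523) / 0.155 = 7.28972.

7.29 lb product A, 11.25 lb product B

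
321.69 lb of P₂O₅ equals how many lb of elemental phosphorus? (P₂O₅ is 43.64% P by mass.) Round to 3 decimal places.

P = 321.69 × 0.4364 = 140.3855 lb.

140.386 lb P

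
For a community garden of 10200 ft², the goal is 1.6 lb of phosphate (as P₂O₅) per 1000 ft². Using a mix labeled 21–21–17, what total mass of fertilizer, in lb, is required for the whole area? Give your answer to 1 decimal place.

77.7 lb

Product per 1000 ft² = 1.6 / 21% = 7.61905 lb.
Total product = 7.61905 × 10200 / 1000 = 77.7143 lb.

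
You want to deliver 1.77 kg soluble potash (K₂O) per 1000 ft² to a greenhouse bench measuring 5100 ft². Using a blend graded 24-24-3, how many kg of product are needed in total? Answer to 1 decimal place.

300.9 kg

Product per 1000 ft² = 1.77 / 3% = 59 kg.
Total product = 59 × 5100 / 1000 = 300.9 kg.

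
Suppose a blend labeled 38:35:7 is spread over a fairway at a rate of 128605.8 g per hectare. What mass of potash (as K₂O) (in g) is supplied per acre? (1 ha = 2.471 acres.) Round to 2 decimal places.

K₂O per hectare = 128605.8 × 7% = 9002.41 g.
Convert to per acre: 9002.41 × 0.404694 = 3643.224 g.

3643.22 g K₂O per acre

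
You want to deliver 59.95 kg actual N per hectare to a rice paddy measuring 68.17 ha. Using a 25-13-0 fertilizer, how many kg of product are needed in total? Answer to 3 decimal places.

16347.166 kg

Product per hectare = 59.95 / 25% = 239.8 kg.
Total product = 239.8 × 68.17 = 16347.166 kg.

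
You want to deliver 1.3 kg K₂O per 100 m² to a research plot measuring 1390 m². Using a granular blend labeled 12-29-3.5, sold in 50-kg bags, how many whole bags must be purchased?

Product per 100 m² = 1.3 / 3.5% = 37.1429 kg.
Total product = 37.1429 × 1390 / 100 = 516.286 kg.
Bags = ⌈516.286 / 50⌉ = 11.

11 bags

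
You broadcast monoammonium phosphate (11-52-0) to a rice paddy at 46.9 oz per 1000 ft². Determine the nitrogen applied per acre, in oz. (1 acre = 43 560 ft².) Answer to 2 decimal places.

224.73 oz N per acre

nitrogen per 1000 ft² = 46.9 × 11% = 5.159 oz.
Convert to per acre: 5.159 × 43.56 = 224.726 oz.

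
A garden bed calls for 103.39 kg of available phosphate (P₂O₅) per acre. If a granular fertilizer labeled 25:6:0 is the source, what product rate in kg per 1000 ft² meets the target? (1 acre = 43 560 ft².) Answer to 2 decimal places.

39.56 kg of product per thousand sq ft

Product per acre = 103.39 / 6% = 1723.17 kg.
Convert to per 1000 ft²: 1723.17 × 0.0229568 = 39.5585 kg.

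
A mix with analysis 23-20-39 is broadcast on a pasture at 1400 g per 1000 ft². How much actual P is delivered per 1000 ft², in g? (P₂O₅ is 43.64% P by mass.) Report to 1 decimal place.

P₂O₅ per 1000 ft² = 1400 × 20% = 280 g.
Elemental P = 280 × 0.4364 = 122.192 g per 1000 ft².

122.2 g P per thousand sq ft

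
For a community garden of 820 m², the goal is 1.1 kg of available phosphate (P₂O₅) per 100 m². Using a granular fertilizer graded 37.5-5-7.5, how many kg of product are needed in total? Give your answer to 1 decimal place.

Product per 100 m² = 1.1 / 5% = 22 kg.
Total product = 22 × 820 / 100 = 180.4 kg.

180.4 kg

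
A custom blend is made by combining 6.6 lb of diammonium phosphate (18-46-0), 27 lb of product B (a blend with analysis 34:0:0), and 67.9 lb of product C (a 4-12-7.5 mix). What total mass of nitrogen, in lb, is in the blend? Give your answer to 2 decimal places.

13.08 lb N

N mass = 18%×6.6 + 34%×27 + 4%×67.9 = 13.084 lb.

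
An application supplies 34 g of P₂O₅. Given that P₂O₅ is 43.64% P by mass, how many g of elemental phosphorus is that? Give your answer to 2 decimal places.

P = 34 × 0.4364 = 14.8376 g.

14.84 g P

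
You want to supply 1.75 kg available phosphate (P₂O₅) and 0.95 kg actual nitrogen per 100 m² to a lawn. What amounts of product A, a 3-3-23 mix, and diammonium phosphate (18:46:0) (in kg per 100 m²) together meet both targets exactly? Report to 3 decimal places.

14.524 kg product A, 2.857 kg diammonium phosphate

With a, b = kg per 100 m² of product A and diammonium phosphate:
P₂O₅: 0.03·a + 0.46·b = 1.75
N: 0.03·a + 0.18·b = 0.95
Eliminate a: (row1) − 0.03/0.03·(row2) → 0.28·b = 0.8, so b = 2.85714.
Back-substitute: a = (1.75 − 0.46·2.85714) / 0.03 = 14.5238.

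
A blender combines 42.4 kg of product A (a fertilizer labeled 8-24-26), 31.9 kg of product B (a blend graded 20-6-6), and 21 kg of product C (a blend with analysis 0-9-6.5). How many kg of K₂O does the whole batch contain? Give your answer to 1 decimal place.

K₂O mass = 26%×42.4 + 6%×31.9 + 6.5%×21 = 14.303 kg.

14.3 kg K₂O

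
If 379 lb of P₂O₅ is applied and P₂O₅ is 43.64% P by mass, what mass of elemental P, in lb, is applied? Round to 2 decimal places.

165.40 lb P

P = 379 × 0.4364 = 165.396 lb.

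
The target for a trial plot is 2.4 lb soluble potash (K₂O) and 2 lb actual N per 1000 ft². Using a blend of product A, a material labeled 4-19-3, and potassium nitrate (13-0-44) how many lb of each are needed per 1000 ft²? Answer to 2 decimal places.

41.46 lb product A, 2.63 lb potassium nitrate

With a, b = lb per 1000 ft² of product A and potassium nitrate:
K₂O: 0.03·a + 0.44·b = 2.4
N: 0.04·a + 0.13·b = 2
Eliminate b: (row1) − 0.44/0.13·(row2) → -0.105385·a = -4.36923, so a = 41.4599.
Then b = (2 − 0.04·41.4599) / 0.13 = 2.62774.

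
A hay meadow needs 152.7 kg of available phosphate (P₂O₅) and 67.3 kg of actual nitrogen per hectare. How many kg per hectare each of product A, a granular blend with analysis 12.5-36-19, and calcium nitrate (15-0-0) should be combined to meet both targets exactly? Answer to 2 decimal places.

Per-hectare balance (a = product A, b = calcium nitrate):
P₂O₅: 0.36·a + 0·b = 152.7
N: 0.125·a + 0.15·b = 67.3
Eliminate b: (row1) − 0/0.15·(row2) → 0.36·a = 152.7, so a = 424.167.
Then b = (67.3 − 0.125·424.167) / 0.15 = 95.1944.

424.17 kg product A, 95.19 kg calcium nitrate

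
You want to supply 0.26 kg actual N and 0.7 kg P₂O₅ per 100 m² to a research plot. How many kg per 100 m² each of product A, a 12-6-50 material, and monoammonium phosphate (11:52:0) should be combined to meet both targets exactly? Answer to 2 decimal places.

1.04 kg product A, 1.23 kg monoammonium phosphate

With a, b = kg per 100 m² of product A and monoammonium phosphate:
N: 0.12·a + 0.11·b = 0.26
P₂O₅: 0.06·a + 0.52·b = 0.7
Eliminate b: (row1) − 0.11/0.52·(row2) → 0.107308·a = 0.111923, so a = 1.04301.
Then b = (0.7 − 0.06·1.04301) / 0.52 = 1.22581.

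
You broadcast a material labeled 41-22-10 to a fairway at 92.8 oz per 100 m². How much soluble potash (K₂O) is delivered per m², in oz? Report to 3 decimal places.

0.093 oz K₂O per sq m

K₂O per 100 m² = 92.8 × 10% = 9.28 oz.
Convert to per m²: 9.28 × 0.01 = 0.0928 oz.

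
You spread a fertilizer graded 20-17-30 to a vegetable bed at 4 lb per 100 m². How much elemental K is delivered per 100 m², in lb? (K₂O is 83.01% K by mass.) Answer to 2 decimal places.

1.00 lb K per hundred sq m

K₂O per 100 m² = 4 × 30% = 1.2 lb.
Elemental K = 1.2 × 0.8301 = 0.99612 lb per 100 m².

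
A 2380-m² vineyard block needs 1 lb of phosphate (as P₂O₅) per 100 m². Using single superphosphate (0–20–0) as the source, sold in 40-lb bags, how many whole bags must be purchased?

Product per 100 m² = 1 / 20% = 5 lb.
Total product = 5 × 2380 / 100 = 119 lb.
Bags = ⌈119 / 40⌉ = 3.

3 bags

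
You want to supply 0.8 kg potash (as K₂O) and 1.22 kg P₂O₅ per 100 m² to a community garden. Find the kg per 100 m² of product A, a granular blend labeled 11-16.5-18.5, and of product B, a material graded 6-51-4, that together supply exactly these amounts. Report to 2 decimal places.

4.09 kg product A, 1.07 kg product B

With a, b = kg per 100 m² of product A and product B:
K₂O: 0.185·a + 0.04·b = 0.8
P₂O₅: 0.165·a + 0.51·b = 1.22
Solving simultaneously: a = 4.09345, b = 1.06781.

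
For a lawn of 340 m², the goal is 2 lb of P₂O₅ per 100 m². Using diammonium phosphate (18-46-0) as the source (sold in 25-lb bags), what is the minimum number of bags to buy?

Product per 100 m² = 2 / 46% = 4.34783 lb.
Total product = 4.34783 × 340 / 100 = 14.7826 lb.
Bags = ⌈14.7826 / 25⌉ = 1.

1 bags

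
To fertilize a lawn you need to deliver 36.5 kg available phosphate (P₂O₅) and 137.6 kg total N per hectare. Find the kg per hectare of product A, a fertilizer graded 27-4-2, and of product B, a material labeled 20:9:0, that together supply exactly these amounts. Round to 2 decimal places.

311.90 kg product A, 266.93 kg product B

Let a = kg of product A, b = kg of product B (per hectare).
P₂O₅: 0.04·a + 0.09·b = 36.5
N: 0.27·a + 0.2·b = 137.6
Eliminate b: (row1) − 0.09/0.2·(row2) → -0.0815·a = -25.42, so a = 311.902.
Then b = (137.6 − 0.27·311.902) / 0.2 = 266.933.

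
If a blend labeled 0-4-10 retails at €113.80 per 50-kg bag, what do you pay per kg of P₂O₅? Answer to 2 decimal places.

€56.90 per kg P₂O₅

P₂O₅ in bag = 50 × 4% = 2 kg.
Cost per kg P₂O₅ = €113.80 / 2 = €56.9000.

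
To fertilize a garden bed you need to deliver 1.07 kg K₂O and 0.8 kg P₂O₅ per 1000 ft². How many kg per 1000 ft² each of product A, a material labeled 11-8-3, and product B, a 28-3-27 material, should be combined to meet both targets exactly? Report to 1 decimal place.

8.9 kg product A, 3.0 kg product B

Let a = kg of product A, b = kg of product B (per 1000 ft²).
K₂O: 0.03·a + 0.27·b = 1.07
P₂O₅: 0.08·a + 0.03·b = 0.8
Solving simultaneously: a = 8.88406, b = 2.97585.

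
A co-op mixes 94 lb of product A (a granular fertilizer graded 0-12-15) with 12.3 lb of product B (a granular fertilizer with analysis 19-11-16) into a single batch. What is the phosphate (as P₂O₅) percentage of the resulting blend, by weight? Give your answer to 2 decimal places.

Total mass = 94 + 12.3 = 106.3 lb.
P₂O₅ mass = 12%×94 + 11%×12.3 = 12.633 lb.
% P₂O₅ = 12.633 / 106.3 = 11.8843%.

11.88% P₂O₅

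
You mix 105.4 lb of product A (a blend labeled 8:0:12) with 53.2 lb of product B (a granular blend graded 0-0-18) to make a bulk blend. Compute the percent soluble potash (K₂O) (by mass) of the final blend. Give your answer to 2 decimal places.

14.01% K₂O

Total mass = 105.4 + 53.2 = 158.6 lb.
K₂O mass = 12%×105.4 + 18%×53.2 = 22.224 lb.
% K₂O = 22.224 / 158.6 = 14.0126%.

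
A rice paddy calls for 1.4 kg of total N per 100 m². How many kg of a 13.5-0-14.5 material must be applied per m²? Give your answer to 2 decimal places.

Product per 100 m² = 1.4 / 13.5% = 10.3704 kg.
Convert to per m²: 10.3704 × 0.01 = 0.103704 kg.

0.10 kg of product per sq m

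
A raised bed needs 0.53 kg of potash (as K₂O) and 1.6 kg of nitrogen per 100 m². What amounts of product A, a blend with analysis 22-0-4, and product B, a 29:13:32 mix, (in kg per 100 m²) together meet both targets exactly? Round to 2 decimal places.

6.09 kg product A, 0.89 kg product B

Let a = kg of product A, b = kg of product B (per 100 m²).
K₂O: 0.04·a + 0.32·b = 0.53
N: 0.22·a + 0.29·b = 1.6
From row1: a = (0.53 − 0.32·b) / 0.04.
Into row2: 0.22·(0.53 − 0.32·b)/0.04 + 0.29·b = 1.6 → b = 0.894558, a = 6.09354.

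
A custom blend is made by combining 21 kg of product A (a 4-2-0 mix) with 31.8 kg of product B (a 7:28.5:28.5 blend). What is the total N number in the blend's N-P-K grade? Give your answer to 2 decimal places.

5.81% N

Total mass = 21 + 31.8 = 52.8 kg.
N mass = 4%×21 + 7%×31.8 = 3.066 kg.
% N = 3.066 / 52.8 = 5.80682%.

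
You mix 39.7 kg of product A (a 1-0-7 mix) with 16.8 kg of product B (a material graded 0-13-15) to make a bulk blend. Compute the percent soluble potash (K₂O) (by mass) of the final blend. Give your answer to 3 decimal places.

9.379% K₂O

Total mass = 39.7 + 16.8 = 56.5 kg.
K₂O mass = 7%×39.7 + 15%×16.8 = 5.299 kg.
% K₂O = 5.299 / 56.5 = 9.37876%.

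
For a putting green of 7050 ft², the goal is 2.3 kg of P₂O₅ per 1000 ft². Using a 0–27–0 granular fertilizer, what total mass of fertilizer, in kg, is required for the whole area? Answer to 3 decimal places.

60.056 kg

Product per 1000 ft² = 2.3 / 27% = 8.51852 kg.
Total product = 8.51852 × 7050 / 1000 = 60.0556 kg.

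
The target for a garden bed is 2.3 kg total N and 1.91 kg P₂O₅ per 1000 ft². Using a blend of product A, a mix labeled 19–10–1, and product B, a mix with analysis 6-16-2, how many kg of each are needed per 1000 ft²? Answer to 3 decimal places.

With a, b = kg per 1000 ft² of product A and product B:
N: 0.19·a + 0.06·b = 2.3
P₂O₅: 0.1·a + 0.16·b = 1.91
Eliminate a: (row1) − 0.19/0.1·(row2) → -0.244·b = -1.329, so b = 5.44672.
Back-substitute: a = (2.3 − 0.06·5.44672) / 0.19 = 10.3852.

10.385 kg product A, 5.447 kg product B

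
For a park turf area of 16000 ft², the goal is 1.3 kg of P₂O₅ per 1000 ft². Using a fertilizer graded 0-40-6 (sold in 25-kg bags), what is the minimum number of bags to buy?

Product per 1000 ft² = 1.3 / 40% = 3.25 kg.
Total product = 3.25 × 16000 / 1000 = 52 kg.
Bags = ⌈52 / 25⌉ = 3.

3 bags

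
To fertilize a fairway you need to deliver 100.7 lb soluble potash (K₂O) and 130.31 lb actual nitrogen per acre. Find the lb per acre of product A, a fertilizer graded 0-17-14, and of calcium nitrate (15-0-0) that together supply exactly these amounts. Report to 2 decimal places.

719.29 lb product A, 868.73 lb calcium nitrate

With a, b = lb per acre of product A and calcium nitrate:
K₂O: 0.14·a + 0·b = 100.7
N: 0·a + 0.15·b = 130.31
Solving simultaneously: a = 719.286, b = 868.733.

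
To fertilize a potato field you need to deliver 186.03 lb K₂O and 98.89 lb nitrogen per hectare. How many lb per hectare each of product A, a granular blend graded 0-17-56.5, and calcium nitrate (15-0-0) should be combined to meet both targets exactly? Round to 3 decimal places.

Let a = lb of product A, b = lb of calcium nitrate (per hectare).
K₂O: 0.565·a + 0·b = 186.03
N: 0·a + 0.15·b = 98.89
Solving simultaneously: a = 329.2566, b = 659.2667.

329.257 lb product A, 659.267 lb calcium nitrate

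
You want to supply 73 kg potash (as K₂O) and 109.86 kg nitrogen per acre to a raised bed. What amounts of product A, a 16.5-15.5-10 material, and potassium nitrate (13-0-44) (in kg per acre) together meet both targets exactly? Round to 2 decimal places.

651.82 kg product A, 17.77 kg potassium nitrate

With a, b = kg per acre of product A and potassium nitrate:
K₂O: 0.1·a + 0.44·b = 73
N: 0.165·a + 0.13·b = 109.86
Eliminate b: (row1) − 0.44/0.13·(row2) → -0.458462·a = -298.834, so a = 651.819.
Then b = (109.86 − 0.165·651.819) / 0.13 = 17.7685.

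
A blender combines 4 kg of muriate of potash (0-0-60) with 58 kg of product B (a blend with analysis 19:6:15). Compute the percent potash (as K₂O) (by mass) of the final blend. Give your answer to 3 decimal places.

17.903% K₂O

Total mass = 4 + 58 = 62 kg.
K₂O mass = 60%×4 + 15%×58 = 11.1 kg.
% K₂O = 11.1 / 62 = 17.9032%.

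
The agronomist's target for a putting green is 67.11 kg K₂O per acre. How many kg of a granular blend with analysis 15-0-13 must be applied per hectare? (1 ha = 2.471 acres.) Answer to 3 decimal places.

Product per acre = 67.11 / 13% = 516.231 kg.
Convert to per hectare: 516.231 × 2.471 = 1275.6062 kg.

1275.606 kg of product per hectare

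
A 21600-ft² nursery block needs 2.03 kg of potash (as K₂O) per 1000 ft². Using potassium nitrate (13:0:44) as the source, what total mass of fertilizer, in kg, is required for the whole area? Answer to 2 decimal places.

99.65 kg

Product per 1000 ft² = 2.03 / 44% = 4.61364 kg.
Total product = 4.61364 × 21600 / 1000 = 99.6545 kg.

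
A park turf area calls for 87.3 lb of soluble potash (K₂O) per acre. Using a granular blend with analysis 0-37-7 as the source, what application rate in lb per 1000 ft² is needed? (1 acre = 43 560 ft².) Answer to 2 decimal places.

Product per acre = 87.3 / 7% = 1247.14 lb.
Convert to per 1000 ft²: 1247.14 × 0.0229568 = 28.6305 lb.

28.63 lb of product per thousand sq ft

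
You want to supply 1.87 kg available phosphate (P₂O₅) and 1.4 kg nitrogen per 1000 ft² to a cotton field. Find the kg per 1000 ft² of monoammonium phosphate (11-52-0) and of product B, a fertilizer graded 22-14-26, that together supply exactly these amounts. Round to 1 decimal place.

2.2 kg monoammonium phosphate, 5.3 kg product B

Let a = kg of monoammonium phosphate, b = kg of product B (per 1000 ft²).
P₂O₅: 0.52·a + 0.14·b = 1.87
N: 0.11·a + 0.22·b = 1.4
Eliminate a: (row1) − 0.52/0.11·(row2) → -0.9·b = -4.74818, so b = 5.27576.
Back-substitute: a = (1.87 − 0.14·5.27576) / 0.52 = 2.17576.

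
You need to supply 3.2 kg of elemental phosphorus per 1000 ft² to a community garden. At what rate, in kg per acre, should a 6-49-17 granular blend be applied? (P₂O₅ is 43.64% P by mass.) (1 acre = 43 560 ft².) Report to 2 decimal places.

651.86 kg of product per acre

As P₂O₅: 3.2 / 0.4364 = 7.33272 kg per 1000 ft².
Product per 1000 ft² = 7.33272 / 49% = 14.9647 kg.
Convert to per acre: 14.9647 × 43.56 = 651.864 kg.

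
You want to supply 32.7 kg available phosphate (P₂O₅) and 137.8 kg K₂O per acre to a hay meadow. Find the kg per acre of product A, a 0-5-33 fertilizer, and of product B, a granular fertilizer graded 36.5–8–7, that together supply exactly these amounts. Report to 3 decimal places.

381.441 kg product A, 170.349 kg product B

With a, b = kg per acre of product A and product B:
P₂O₅: 0.05·a + 0.08·b = 32.7
K₂O: 0.33·a + 0.07·b = 137.8
Solving simultaneously: a = 381.44105, b = 170.3493.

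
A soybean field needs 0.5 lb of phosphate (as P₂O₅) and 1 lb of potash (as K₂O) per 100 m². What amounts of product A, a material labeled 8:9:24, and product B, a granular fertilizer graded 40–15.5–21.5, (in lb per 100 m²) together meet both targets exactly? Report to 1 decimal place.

Let a = lb of product A, b = lb of product B (per 100 m²).
P₂O₅: 0.09·a + 0.155·b = 0.5
K₂O: 0.24·a + 0.215·b = 1
Solving simultaneously: a = 2.66106, b = 1.68067.

2.7 lb product A, 1.7 lb product B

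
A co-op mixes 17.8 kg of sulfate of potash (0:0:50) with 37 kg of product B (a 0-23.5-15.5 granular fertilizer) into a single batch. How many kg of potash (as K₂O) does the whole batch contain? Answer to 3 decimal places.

14.635 kg K₂O

K₂O mass = 50%×17.8 + 15.5%×37 = 14.635 kg.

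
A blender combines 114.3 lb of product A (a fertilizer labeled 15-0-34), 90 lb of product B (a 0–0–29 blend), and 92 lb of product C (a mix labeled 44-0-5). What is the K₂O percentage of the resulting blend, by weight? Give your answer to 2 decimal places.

23.48% K₂O

Total mass = 114.3 + 90 + 92 = 296.3 lb.
K₂O mass = 34%×114.3 + 29%×90 + 5%×92 = 69.562 lb.
% K₂O = 69.562 / 296.3 = 23.4769%.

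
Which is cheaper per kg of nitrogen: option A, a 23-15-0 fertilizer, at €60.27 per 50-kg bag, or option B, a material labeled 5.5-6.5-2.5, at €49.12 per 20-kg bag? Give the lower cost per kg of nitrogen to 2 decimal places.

option A: N per bag = 50 × 23% = 11.5 kg; cost = 60.27 / 11.5 = €5.2409/kg N.
option B: N per bag = 20 × 5.5% = 1.1 kg; cost = 49.12 / 1.1 = €44.6545/kg N.
option A is cheaper.

€5.24 per kg N (option A)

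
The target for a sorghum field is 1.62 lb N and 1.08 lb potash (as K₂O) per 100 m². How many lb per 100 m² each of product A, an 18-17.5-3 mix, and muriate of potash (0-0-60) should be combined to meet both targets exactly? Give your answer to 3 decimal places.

9.000 lb product A, 1.350 lb muriate of potash

With a, b = lb per 100 m² of product A and muriate of potash:
N: 0.18·a + 0·b = 1.62
K₂O: 0.03·a + 0.6·b = 1.08
Solving simultaneously: a = 9, b = 1.35.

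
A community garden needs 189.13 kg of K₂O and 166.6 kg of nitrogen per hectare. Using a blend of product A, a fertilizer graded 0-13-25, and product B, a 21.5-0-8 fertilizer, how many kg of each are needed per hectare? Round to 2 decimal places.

508.56 kg product A, 774.88 kg product B

Let a = kg of product A, b = kg of product B (per hectare).
K₂O: 0.25·a + 0.08·b = 189.13
N: 0·a + 0.215·b = 166.6
Solving simultaneously: a = 508.557, b = 774.884.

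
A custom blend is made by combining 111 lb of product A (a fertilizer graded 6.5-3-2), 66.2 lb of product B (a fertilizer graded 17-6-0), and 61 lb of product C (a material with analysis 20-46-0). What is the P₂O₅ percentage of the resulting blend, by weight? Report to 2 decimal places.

Total mass = 111 + 66.2 + 61 = 238.2 lb.
P₂O₅ mass = 3%×111 + 6%×66.2 + 46%×61 = 35.362 lb.
% P₂O₅ = 35.362 / 238.2 = 14.8455%.

14.85% P₂O₅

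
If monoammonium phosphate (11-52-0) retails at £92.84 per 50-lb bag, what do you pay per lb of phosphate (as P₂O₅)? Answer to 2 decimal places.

P₂O₅ in bag = 50 × 52% = 26 lb.
Cost per lb P₂O₅ = £92.84 / 26 = £3.5708.

£3.57 per lb P₂O₅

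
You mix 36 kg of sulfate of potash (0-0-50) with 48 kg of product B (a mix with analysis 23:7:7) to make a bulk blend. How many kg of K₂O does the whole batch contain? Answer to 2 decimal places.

K₂O mass = 50%×36 + 7%×48 = 21.36 kg.

21.36 kg K₂O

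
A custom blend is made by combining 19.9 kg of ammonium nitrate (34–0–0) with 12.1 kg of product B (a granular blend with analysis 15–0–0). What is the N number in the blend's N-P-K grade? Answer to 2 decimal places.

Total mass = 19.9 + 12.1 = 32 kg.
N mass = 34%×19.9 + 15%×12.1 = 8.581 kg.
% N = 8.581 / 32 = 26.8156%.

26.82% N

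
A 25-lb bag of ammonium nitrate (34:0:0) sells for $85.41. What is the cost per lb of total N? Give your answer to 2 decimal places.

N in bag = 25 × 34% = 8.5 lb.
Cost per lb N = $85.41 / 8.5 = $10.0482.

$10.05 per lb N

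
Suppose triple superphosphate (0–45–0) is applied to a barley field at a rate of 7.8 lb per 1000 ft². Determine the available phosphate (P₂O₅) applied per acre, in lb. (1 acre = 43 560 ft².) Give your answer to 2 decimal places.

P₂O₅ per 1000 ft² = 7.8 × 45% = 3.51 lb.
Convert to per acre: 3.51 × 43.56 = 152.896 lb.

152.90 lb P₂O₅ per acre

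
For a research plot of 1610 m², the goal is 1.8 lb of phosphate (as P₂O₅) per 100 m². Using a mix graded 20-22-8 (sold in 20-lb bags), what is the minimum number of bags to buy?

7 bags

Product per 100 m² = 1.8 / 22% = 8.18182 lb.
Total product = 8.18182 × 1610 / 100 = 131.727 lb.
Bags = ⌈131.727 / 20⌉ = 7.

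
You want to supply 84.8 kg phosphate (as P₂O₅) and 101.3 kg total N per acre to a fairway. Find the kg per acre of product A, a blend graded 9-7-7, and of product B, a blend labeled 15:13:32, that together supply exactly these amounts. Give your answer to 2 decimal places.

374.17 kg product A, 450.83 kg product B

Per-acre balance (a = product A, b = product B):
P₂O₅: 0.07·a + 0.13·b = 84.8
N: 0.09·a + 0.15·b = 101.3
Eliminate b: (row1) − 0.13/0.15·(row2) → -0.008·a = -2.99333, so a = 374.167.
Then b = (101.3 − 0.09·374.167) / 0.15 = 450.833.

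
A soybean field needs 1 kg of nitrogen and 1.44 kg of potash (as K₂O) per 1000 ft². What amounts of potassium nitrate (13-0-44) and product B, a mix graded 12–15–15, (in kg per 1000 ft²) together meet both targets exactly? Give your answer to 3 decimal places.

0.685 kg potassium nitrate, 7.592 kg product B

Per-1000 ft² balance (a = potassium nitrate, b = product B):
N: 0.13·a + 0.12·b = 1
K₂O: 0.44·a + 0.15·b = 1.44
Solving simultaneously: a = 0.684685, b = 7.59159.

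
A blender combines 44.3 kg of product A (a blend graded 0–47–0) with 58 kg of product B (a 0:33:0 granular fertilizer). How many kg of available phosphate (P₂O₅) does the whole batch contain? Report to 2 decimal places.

39.96 kg P₂O₅

P₂O₅ mass = 47%×44.3 + 33%×58 = 39.961 kg.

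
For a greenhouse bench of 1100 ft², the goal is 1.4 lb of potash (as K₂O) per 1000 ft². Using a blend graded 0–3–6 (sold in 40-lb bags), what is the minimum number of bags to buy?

Product per 1000 ft² = 1.4 / 6% = 23.3333 lb.
Total product = 23.3333 × 1100 / 1000 = 25.6667 lb.
Bags = ⌈25.6667 / 40⌉ = 1.

1 bags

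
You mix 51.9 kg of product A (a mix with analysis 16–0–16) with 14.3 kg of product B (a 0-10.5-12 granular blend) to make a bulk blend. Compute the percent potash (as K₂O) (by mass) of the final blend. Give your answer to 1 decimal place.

15.1% K₂O

Total mass = 51.9 + 14.3 = 66.2 kg.
K₂O mass = 16%×51.9 + 12%×14.3 = 10.02 kg.
% K₂O = 10.02 / 66.2 = 15.136%.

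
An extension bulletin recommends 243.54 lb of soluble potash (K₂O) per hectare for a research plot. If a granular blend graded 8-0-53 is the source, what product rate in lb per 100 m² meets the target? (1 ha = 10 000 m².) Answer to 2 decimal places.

Product per hectare = 243.54 / 53% = 459.509 lb.
Convert to per 100 m²: 459.509 × 0.01 = 4.59509 lb.

4.60 lb of product per hundred sq m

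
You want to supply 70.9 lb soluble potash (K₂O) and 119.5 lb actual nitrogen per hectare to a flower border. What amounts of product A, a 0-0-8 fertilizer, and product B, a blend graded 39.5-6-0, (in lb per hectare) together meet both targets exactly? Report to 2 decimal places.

With a, b = lb per hectare of product A and product B:
K₂O: 0.08·a + 0·b = 70.9
N: 0·a + 0.395·b = 119.5
Solving simultaneously: a = 886.25, b = 302.532.

886.25 lb product A, 302.53 lb product B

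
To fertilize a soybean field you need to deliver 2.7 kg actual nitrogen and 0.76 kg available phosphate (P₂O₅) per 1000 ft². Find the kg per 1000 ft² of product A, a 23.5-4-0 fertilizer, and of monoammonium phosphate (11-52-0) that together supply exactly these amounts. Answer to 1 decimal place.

11.2 kg product A, 0.6 kg monoammonium phosphate

Let a = kg of product A, b = kg of monoammonium phosphate (per 1000 ft²).
N: 0.235·a + 0.11·b = 2.7
P₂O₅: 0.04·a + 0.52·b = 0.76
Eliminate b: (row1) − 0.11/0.52·(row2) → 0.226538·a = 2.53923, so a = 11.2088.
Then b = (0.76 − 0.04·11.2088) / 0.52 = 0.599321.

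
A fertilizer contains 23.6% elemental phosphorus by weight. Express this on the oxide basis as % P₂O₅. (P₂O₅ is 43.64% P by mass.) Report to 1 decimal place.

54.1% P₂O₅

%P₂O₅ = 23.6 / 0.4364 = 54.0788%.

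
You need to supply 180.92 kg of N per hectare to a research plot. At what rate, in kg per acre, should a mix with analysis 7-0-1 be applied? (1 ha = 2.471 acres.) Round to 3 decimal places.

Product per hectare = 180.92 / 7% = 2584.57 kg.
Convert to per acre: 2584.57 × 0.404694 = 1045.9617 kg.

1045.962 kg of product per acre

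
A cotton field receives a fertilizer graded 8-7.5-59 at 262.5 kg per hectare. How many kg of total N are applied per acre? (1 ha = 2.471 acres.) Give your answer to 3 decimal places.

nitrogen per hectare = 262.5 × 8% = 21 kg.
Convert to per acre: 21 × 0.404694 = 8.49858 kg.

8.499 kg N per acre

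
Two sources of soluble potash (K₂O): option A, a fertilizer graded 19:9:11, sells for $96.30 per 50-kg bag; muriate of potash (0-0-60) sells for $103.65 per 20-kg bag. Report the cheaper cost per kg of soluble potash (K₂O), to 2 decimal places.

option A: K₂O per bag = 50 × 11% = 5.5 kg; cost = 96.30 / 5.5 = $17.5091/kg K₂O.
muriate of potash: K₂O per bag = 20 × 60% = 12 kg; cost = 103.65 / 12 = $8.6375/kg K₂O.
muriate of potash is cheaper.

$8.64 per kg K₂O (muriate of potash)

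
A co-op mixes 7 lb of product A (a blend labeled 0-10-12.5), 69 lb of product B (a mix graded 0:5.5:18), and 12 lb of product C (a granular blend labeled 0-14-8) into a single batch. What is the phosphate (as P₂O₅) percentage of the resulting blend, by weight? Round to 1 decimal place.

7.0% P₂O₅

Total mass = 7 + 69 + 12 = 88 lb.
P₂O₅ mass = 10%×7 + 5.5%×69 + 14%×12 = 6.175 lb.
% P₂O₅ = 6.175 / 88 = 7.01705%.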